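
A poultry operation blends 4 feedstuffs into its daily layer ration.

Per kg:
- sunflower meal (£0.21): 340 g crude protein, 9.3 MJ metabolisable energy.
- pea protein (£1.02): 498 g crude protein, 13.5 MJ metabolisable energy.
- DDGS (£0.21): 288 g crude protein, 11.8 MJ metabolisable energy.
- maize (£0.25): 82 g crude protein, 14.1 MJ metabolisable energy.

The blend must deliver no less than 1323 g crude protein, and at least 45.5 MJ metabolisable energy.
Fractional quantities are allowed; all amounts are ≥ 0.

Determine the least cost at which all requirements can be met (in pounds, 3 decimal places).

£0.893

Let x1 = kg of sunflower meal, x2 = kg of pea protein, x3 = kg of DDGS, x4 = kg of maize.
Minimize 0.21x1 + 1.02x2 + 0.21x3 + 0.25x4 s.t.:
  340x1 + 498x2 + 288x3 + 82x4 ≥ 1323   (crude protein)
  9.3x1 + 13.5x2 + 11.8x3 + 14.1x4 ≥ 45.5   (metabolisable energy)
  x1, x2, x3, x4 ≥ 0.
At the optimum only sunflower meal, DDGS are positive (pea protein, maize = 0). Binding constraints: crude protein and metabolisable energy.
That vertex is x1 = 1.88, x3 = 2.374.
Cost = 0.21·1.88 + 0.21·2.374 = 0.89334.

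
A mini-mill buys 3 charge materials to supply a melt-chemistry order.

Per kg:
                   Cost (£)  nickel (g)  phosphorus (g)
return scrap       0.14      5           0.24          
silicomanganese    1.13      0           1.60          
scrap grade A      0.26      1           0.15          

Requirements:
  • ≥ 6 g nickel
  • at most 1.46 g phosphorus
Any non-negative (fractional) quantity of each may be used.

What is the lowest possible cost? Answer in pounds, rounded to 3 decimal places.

Let x1 = kg of return scrap, x2 = kg of silicomanganese, x3 = kg of scrap grade A.
Minimize 0.14x1 + 1.13x2 + 0.26x3 subject to:
  5x1 + 1x3 ≥ 6   (nickel)
  0.24x1 + 1.6x2 + 0.15x3 ≤ 1.46   (phosphorus)
  x1, x2, x3 ≥ 0.
The optimal basis is {return scrap}; silicomanganese, scrap grade A drop out. Binding constraint: nickel.
Solving gives x1 = 1.2.
Objective = 0.14·1.2 = 0.16800.

£0.168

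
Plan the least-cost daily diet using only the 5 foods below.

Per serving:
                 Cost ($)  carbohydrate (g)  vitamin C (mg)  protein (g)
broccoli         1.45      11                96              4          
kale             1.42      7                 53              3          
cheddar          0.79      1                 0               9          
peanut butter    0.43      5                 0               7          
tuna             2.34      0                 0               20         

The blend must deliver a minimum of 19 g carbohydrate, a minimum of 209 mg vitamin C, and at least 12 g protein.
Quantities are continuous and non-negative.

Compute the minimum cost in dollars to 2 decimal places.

$3.36

Let x1 = servings of broccoli, x2 = servings of kale, x3 = servings of cheddar, x4 = servings of peanut butter, x5 = servings of tuna.
Minimise 1.45x1 + 1.42x2 + 0.79x3 + 0.43x4 + 2.34x5 subject to:
  11x1 + 7x2 + 1x3 + 5x4 ≥ 19   (carbohydrate)
  96x1 + 53x2 ≥ 209   (vitamin C)
  4x1 + 3x2 + 9x3 + 7x4 + 20x5 ≥ 12   (protein)
  x1, x2, x3, x4, x5 ≥ 0.
The minimum-cost mix takes nothing from kale, cheddar, tuna — only broccoli, peanut butter. Binding constraints: vitamin C and protein.
That vertex is x1 = 2.177, x4 = 0.4702.
Total cost: 1.45·2.177 + 0.43·0.4702 = 3.3588.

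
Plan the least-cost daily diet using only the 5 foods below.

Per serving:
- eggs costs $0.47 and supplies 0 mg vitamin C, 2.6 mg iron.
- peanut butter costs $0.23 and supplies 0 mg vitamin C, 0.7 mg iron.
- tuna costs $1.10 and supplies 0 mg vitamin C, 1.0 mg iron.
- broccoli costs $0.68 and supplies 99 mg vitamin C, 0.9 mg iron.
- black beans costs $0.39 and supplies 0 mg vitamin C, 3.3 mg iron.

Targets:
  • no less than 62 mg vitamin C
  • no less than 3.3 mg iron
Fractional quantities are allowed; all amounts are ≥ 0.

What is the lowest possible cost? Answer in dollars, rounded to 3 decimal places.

Let x1 = servings of eggs, x2 = servings of peanut butter, x3 = servings of tuna, x4 = servings of broccoli, x5 = servings of black beans.
Minimize 0.47x1 + 0.23x2 + 1.1x3 + 0.68x4 + 0.39x5 subject to:
  99x4 ≥ 62   (vitamin C)
  2.6x1 + 0.7x2 + 1x3 + 0.9x4 + 3.3x5 ≥ 3.3   (iron)
  x1, x2, x3, x4, x5 ≥ 0.
The cheapest feasible vertex uses only broccoli, black beans; eggs, peanut butter, tuna are not used. There the vitamin C and iron constraints are tight.
So broccoli = 0.6263 servings, black beans = 0.8292 servings.
Hence cost = 0.68·0.6263 + 0.39·0.8292 = $0.74927.

$0.749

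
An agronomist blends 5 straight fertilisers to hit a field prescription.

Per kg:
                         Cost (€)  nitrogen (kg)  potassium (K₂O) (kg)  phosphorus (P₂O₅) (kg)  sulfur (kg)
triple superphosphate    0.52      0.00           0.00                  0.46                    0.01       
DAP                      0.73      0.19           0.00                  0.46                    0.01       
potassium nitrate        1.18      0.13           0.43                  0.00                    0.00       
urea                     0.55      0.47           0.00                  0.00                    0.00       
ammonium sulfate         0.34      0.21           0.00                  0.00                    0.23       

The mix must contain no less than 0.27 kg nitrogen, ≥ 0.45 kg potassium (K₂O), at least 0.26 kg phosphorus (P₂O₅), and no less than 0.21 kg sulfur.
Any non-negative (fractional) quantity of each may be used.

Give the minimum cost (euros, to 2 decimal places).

Treat it as an LP. Let x1 = kg of triple superphosphate, x2 = kg of DAP, x3 = kg of potassium nitrate, x4 = kg of urea, x5 = kg of ammonium sulfate.
min 0.52x1 + 0.73x2 + 1.18x3 + 0.55x4 + 0.34x5 s.t.:
  0.19x2 + 0.13x3 + 0.47x4 + 0.21x5 ≥ 0.27   (nitrogen)
  0.43x3 ≥ 0.45   (potassium (K₂O))
  0.46x1 + 0.46x2 ≥ 0.26   (phosphorus (P₂O₅))
  0.01x1 + 0.01x2 + 0.23x5 ≥ 0.21   (sulfur)
  x1, x2, x3, x4, x5 ≥ 0.
At the optimum only triple superphosphate, potassium nitrate, ammonium sulfate are positive (DAP, urea = 0). The potassium (K₂O), phosphorus (P₂O₅), sulfur requirements are met with equality.
Solving gives x1 = 0.5652, x3 = 1.047, x5 = 0.8885.
Hence cost = 0.52·0.5652 + 1.18·1.047 + 0.34·0.8885 = €1.8315.

€1.83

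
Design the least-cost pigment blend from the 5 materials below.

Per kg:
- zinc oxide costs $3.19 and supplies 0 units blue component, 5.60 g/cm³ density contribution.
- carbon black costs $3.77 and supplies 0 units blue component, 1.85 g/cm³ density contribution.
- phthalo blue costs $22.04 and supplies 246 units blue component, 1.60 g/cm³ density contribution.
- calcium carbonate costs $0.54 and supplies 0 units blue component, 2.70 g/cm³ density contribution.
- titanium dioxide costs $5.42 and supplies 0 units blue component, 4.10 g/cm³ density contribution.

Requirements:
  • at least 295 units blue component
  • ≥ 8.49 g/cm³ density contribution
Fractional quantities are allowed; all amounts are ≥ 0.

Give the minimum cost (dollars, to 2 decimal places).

$27.74

This is a linear program. Let x1 = kg of zinc oxide, x2 = kg of carbon black, x3 = kg of phthalo blue, x4 = kg of calcium carbonate, x5 = kg of titanium dioxide.
Minimize 3.19x1 + 3.77x2 + 22.04x3 + 0.54x4 + 5.42x5 with:
  246x3 ≥ 295   (blue component)
  5.6x1 + 1.85x2 + 1.6x3 + 2.7x4 + 4.1x5 ≥ 8.49   (density contribution)
  x1, x2, x3, x4, x5 ≥ 0.
At the optimum only phthalo blue, calcium carbonate are positive (zinc oxide, carbon black, titanium dioxide = 0). Binding constraints: blue component and density contribution.
That vertex is x3 = 1.199, x4 = 2.434.
Total cost: 22.04·1.199 + 0.54·2.434 = 27.7403.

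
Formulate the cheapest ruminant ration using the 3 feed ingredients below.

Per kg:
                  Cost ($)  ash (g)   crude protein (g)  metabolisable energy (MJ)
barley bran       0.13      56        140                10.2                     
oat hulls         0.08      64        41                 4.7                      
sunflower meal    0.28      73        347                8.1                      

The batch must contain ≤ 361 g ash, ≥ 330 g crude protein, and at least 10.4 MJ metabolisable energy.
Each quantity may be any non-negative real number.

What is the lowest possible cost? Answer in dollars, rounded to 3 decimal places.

$0.273

Set it up as a linear program. Let x1 = kg of barley bran, x2 = kg of oat hulls, x3 = kg of sunflower meal.
Minimize 0.13x1 + 0.08x2 + 0.28x3 s.t.:
  56x1 + 64x2 + 73x3 ≤ 361   (ash)
  140x1 + 41x2 + 347x3 ≥ 330   (crude protein)
  10.2x1 + 4.7x2 + 8.1x3 ≥ 10.4   (metabolisable energy)
  x1, x2, x3 ≥ 0.
At the optimum only barley bran, sunflower meal are positive (oat hulls = 0). The crude protein and metabolisable energy requirements are met with equality.
Solving gives x1 = 0.389, x3 = 0.794.
Cost = 0.13·0.389 + 0.28·0.794 = 0.27289.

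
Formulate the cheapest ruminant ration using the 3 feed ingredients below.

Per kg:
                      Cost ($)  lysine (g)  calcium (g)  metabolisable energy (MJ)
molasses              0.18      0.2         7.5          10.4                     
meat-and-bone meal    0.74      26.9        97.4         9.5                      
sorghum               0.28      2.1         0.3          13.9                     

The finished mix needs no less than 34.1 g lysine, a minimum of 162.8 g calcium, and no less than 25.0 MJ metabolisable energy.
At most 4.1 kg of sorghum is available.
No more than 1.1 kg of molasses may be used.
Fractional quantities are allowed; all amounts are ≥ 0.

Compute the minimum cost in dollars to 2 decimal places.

This is a linear program. Let x1 = kg of molasses, x2 = kg of meat-and-bone meal, x3 = kg of sorghum.
Minimize 0.18x1 + 0.74x2 + 0.28x3 with:
  0.2x1 + 26.9x2 + 2.1x3 ≥ 34.1   (lysine)
  7.5x1 + 97.4x2 + 0.3x3 ≥ 162.8   (calcium)
  10.4x1 + 9.5x2 + 13.9x3 ≥ 25   (metabolisable energy)
  x3 ≤ 4.1
  x1 ≤ 1.1
  x1, x2, x3 ≥ 0.
The optimal basis is {molasses, meat-and-bone meal}; sorghum drops out. There the calcium and metabolisable energy constraints are tight.
That vertex is x1 = 0.9434, x2 = 1.599.
Total cost: 0.18·0.9434 + 0.74·1.599 = 1.3531.

$1.35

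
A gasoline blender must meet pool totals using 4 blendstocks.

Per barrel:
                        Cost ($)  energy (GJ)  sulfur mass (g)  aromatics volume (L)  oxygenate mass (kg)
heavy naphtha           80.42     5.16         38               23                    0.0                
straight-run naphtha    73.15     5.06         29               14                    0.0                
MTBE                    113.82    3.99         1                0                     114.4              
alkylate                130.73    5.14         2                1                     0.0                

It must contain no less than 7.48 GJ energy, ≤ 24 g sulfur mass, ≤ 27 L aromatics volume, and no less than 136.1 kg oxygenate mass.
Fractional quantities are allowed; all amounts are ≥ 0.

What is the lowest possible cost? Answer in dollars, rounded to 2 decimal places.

$174.92

Let x1 = barrels of heavy naphtha, x2 = barrels of straight-run naphtha, x3 = barrels of MTBE, x4 = barrels of alkylate.
Minimize 80.42x1 + 73.15x2 + 113.82x3 + 130.73x4 subject to:
  5.16x1 + 5.06x2 + 3.99x3 + 5.14x4 ≥ 7.48   (energy)
  38x1 + 29x2 + 1x3 + 2x4 ≤ 24   (sulfur mass)
  23x1 + 14x2 + 1x4 ≤ 27   (aromatics volume)
  114.4x3 ≥ 136.1   (oxygenate mass)
  x1, x2, x3, x4 ≥ 0.
The optimal basis is {straight-run naphtha, MTBE}; heavy naphtha, alkylate drop out. Binding constraints: energy and oxygenate mass.
That vertex is x2 = 0.54015, x3 = 1.1897.
Total cost: 73.15·0.54015 + 113.82·1.1897 = 174.9236.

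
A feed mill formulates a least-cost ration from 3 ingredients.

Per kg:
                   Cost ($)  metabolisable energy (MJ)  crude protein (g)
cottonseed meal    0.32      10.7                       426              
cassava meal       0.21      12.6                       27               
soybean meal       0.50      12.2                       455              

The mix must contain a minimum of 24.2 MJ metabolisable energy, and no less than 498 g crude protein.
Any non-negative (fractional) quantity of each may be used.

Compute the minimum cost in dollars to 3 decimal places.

$0.560

Let x1 = kg of cottonseed meal, x2 = kg of cassava meal, x3 = kg of soybean meal.
Minimize 0.32x1 + 0.21x2 + 0.5x3 s.t.:
  10.7x1 + 12.6x2 + 12.2x3 ≥ 24.2   (metabolisable energy)
  426x1 + 27x2 + 455x3 ≥ 498   (crude protein)
  x1, x2, x3 ≥ 0.
The cheapest feasible vertex uses only cottonseed meal, cassava meal; soybean meal is not used. Binding constraints: metabolisable energy and crude protein.
Solving gives x1 = 1.107, x2 = 0.9807.
Objective = 0.32·1.107 + 0.21·0.9807 = 0.56019.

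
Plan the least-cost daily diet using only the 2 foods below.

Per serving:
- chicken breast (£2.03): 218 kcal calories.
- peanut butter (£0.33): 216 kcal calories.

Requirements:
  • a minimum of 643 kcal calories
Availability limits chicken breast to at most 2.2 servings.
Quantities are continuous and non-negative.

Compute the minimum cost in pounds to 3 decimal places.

Let x1 = servings of chicken breast, x2 = servings of peanut butter.
Minimise 2.03x1 + 0.33x2 s.t.:
  218x1 + 216x2 ≥ 643   (calories)
  x1 ≤ 2.2
  x1, x2 ≥ 0.
The minimum-cost mix takes nothing from chicken breast — only peanut butter. Binding constraint: calories.
Solving gives x2 = 2.977.
Total cost: 0.33·2.977 = 0.98241.

£0.982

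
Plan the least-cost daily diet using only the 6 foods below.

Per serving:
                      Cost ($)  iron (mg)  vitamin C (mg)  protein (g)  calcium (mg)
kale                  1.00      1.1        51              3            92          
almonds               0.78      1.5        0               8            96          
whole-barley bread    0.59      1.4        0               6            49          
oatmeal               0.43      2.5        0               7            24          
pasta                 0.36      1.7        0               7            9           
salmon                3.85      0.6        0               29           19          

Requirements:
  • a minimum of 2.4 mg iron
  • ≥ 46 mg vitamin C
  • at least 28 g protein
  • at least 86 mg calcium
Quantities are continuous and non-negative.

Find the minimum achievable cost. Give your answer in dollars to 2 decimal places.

Treat it as an LP. Let x1 = servings of kale, x2 = servings of almonds, x3 = servings of whole-barley bread, x4 = servings of oatmeal, x5 = servings of pasta, x6 = servings of salmon.
Minimize 1x1 + 0.78x2 + 0.59x3 + 0.43x4 + 0.36x5 + 3.85x6 s.t.:
  1.1x1 + 1.5x2 + 1.4x3 + 2.5x4 + 1.7x5 + 0.6x6 ≥ 2.4   (iron)
  51x1 ≥ 46   (vitamin C)
  3x1 + 8x2 + 6x3 + 7x4 + 7x5 + 29x6 ≥ 28   (protein)
  92x1 + 96x2 + 49x3 + 24x4 + 9x5 + 19x6 ≥ 86   (calcium)
  x1, x2, x3, x4, x5, x6 ≥ 0.
The minimum-cost mix takes nothing from almonds, whole-barley bread, oatmeal, salmon — only kale, pasta. There the vitamin C and protein constraints are tight.
Solving gives x1 = 0.902, x5 = 3.613.
Total cost: 1·0.902 + 0.36·3.613 = 2.2027.

$2.20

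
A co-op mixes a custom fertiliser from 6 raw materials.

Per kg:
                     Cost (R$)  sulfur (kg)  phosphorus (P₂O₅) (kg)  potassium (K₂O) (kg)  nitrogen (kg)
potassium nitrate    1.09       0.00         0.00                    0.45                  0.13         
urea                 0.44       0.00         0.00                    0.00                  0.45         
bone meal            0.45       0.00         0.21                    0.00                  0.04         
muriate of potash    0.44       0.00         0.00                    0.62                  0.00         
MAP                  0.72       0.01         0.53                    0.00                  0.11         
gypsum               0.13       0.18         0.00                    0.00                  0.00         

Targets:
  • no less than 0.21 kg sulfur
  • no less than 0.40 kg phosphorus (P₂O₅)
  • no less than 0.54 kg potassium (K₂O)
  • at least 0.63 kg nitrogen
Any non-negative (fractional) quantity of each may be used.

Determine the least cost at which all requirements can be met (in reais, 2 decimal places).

R$1.61

Treat it as an LP. Let x1 = kg of potassium nitrate, x2 = kg of urea, x3 = kg of bone meal, x4 = kg of muriate of potash, x5 = kg of MAP, x6 = kg of gypsum.
min 1.09x1 + 0.44x2 + 0.45x3 + 0.44x4 + 0.72x5 + 0.13x6 s.t.:
  0.01x5 + 0.18x6 ≥ 0.21   (sulfur)
  0.21x3 + 0.53x5 ≥ 0.4   (phosphorus (P₂O₅))
  0.45x1 + 0.62x4 ≥ 0.54   (potassium (K₂O))
  0.13x1 + 0.45x2 + 0.04x3 + 0.11x5 ≥ 0.63   (nitrogen)
  x1, x2, x3, x4, x5, x6 ≥ 0.
The optimal basis is {urea, muriate of potash, MAP, gypsum}; potassium nitrate, bone meal drop out. There the sulfur, phosphorus (P₂O₅), potassium (K₂O), nitrogen constraints are tight.
That vertex is x2 = 1.216, x4 = 0.871, x5 = 0.7547, x6 = 1.125.
Objective = 0.44·1.216 + 0.44·0.871 + 0.72·0.7547 + 0.13·1.125 = 1.6079.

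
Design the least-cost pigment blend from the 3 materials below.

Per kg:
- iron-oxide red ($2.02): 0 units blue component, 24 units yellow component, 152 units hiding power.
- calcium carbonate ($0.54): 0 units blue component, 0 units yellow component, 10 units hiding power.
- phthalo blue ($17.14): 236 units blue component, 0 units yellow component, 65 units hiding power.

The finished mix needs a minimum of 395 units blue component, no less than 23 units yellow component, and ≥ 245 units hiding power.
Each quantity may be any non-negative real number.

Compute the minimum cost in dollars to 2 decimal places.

This is a linear program. Let x1 = kg of iron-oxide red, x2 = kg of calcium carbonate, x3 = kg of phthalo blue.
Minimise 2.02x1 + 0.54x2 + 17.14x3 with:
  236x3 ≥ 395   (blue component)
  24x1 ≥ 23   (yellow component)
  152x1 + 10x2 + 65x3 ≥ 245   (hiding power)
  x1, x2, x3 ≥ 0.
The cheapest feasible vertex uses only iron-oxide red, phthalo blue; calcium carbonate is not used. The blue component and yellow component requirements are met with equality.
Solving gives x1 = 0.95833, x3 = 1.6737.
Total cost: 2.02·0.95833 + 17.14·1.6737 = 30.6230.

$30.62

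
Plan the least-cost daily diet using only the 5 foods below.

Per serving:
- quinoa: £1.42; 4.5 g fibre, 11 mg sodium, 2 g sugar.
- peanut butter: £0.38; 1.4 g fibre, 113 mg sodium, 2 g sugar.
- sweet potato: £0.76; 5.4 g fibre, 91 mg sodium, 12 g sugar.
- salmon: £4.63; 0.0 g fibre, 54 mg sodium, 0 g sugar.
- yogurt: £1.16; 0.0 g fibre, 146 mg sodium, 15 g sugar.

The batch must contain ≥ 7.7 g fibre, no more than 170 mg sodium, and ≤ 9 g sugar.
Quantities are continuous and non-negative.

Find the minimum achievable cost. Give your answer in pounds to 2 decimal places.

Let x1 = servings of quinoa, x2 = servings of peanut butter, x3 = servings of sweet potato, x4 = servings of salmon, x5 = servings of yogurt.
Minimize 1.42x1 + 0.38x2 + 0.76x3 + 4.63x4 + 1.16x5 with:
  4.5x1 + 1.4x2 + 5.4x3 ≥ 7.7   (fibre)
  11x1 + 113x2 + 91x3 + 54x4 + 146x5 ≤ 170   (sodium)
  2x1 + 2x2 + 12x3 + 15x5 ≤ 9   (sugar)
  x1, x2, x3, x4, x5 ≥ 0.
The minimum-cost mix takes nothing from peanut butter, salmon, yogurt — only quinoa, sweet potato. The fibre and sugar requirements are met with equality.
Optimal quantities: quinoa = 1.014 servings, sweet potato = 0.581 servings.
Total cost: 1.42·1.014 + 0.76·0.581 = 1.8814.

£1.88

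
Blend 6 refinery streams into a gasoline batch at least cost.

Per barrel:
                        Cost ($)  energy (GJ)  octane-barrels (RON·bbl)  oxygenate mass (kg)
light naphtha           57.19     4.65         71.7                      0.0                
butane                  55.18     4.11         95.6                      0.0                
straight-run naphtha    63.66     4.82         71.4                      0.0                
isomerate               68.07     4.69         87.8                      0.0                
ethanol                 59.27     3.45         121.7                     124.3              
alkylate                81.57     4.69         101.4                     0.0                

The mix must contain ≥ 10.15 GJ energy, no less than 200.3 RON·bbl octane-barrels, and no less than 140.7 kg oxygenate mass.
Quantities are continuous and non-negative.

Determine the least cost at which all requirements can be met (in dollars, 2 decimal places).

Let x1 = barrels of light naphtha, x2 = barrels of butane, x3 = barrels of straight-run naphtha, x4 = barrels of isomerate, x5 = barrels of ethanol, x6 = barrels of alkylate.
min 57.19x1 + 55.18x2 + 63.66x3 + 68.07x4 + 59.27x5 + 81.57x6 subject to:
  4.65x1 + 4.11x2 + 4.82x3 + 4.69x4 + 3.45x5 + 4.69x6 ≥ 10.15   (energy)
  71.7x1 + 95.6x2 + 71.4x3 + 87.8x4 + 121.7x5 + 101.4x6 ≥ 200.3   (octane-barrels)
  124.3x5 ≥ 140.7   (oxygenate mass)
  x1, x2, x3, x4, x5, x6 ≥ 0.
The minimum-cost mix takes nothing from butane, straight-run naphtha, isomerate, alkylate — only light naphtha, ethanol. The energy and oxygenate mass requirements are met with equality.
Solving gives x1 = 1.343, x5 = 1.1319.
Total cost: 57.19·1.343 + 59.27·1.1319 = 143.8939.

$143.89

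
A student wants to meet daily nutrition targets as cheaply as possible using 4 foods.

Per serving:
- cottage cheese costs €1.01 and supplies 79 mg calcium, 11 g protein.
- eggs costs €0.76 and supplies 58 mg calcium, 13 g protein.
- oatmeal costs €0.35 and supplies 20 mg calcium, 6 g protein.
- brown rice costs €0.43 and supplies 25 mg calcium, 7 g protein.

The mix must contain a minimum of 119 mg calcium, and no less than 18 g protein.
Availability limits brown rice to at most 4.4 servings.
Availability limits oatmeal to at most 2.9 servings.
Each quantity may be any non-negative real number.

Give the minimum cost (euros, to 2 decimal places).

€1.53

Let x1 = servings of cottage cheese, x2 = servings of eggs, x3 = servings of oatmeal, x4 = servings of brown rice.
Minimize 1.01x1 + 0.76x2 + 0.35x3 + 0.43x4 s.t.:
  79x1 + 58x2 + 20x3 + 25x4 ≥ 119   (calcium)
  11x1 + 13x2 + 6x3 + 7x4 ≥ 18   (protein)
  x4 ≤ 4.4
  x3 ≤ 2.9
  x1, x2, x3, x4 ≥ 0.
The minimum-cost mix takes nothing from oatmeal, brown rice — only cottage cheese, eggs. The calcium and protein requirements are met with equality.
Solving gives x1 = 1.293, x2 = 0.2905.
Total cost: 1.01·1.293 + 0.76·0.2905 = 1.5267.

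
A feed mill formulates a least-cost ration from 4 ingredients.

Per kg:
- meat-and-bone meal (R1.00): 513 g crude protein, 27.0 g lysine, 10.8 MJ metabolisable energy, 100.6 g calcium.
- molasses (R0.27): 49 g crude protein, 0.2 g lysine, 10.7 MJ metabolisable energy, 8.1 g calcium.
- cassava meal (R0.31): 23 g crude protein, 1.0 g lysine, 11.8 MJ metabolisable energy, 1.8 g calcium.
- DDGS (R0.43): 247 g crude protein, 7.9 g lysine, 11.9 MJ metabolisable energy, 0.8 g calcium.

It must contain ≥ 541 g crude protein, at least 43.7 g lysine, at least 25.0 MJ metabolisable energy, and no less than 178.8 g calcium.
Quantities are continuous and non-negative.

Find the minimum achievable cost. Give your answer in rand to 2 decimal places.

R1.89

Let x1 = kg of meat-and-bone meal, x2 = kg of molasses, x3 = kg of cassava meal, x4 = kg of DDGS.
min 1x1 + 0.27x2 + 0.31x3 + 0.43x4 s.t.:
  513x1 + 49x2 + 23x3 + 247x4 ≥ 541   (crude protein)
  27x1 + 0.2x2 + 1x3 + 7.9x4 ≥ 43.7   (lysine)
  10.8x1 + 10.7x2 + 11.8x3 + 11.9x4 ≥ 25   (metabolisable energy)
  100.6x1 + 8.1x2 + 1.8x3 + 0.8x4 ≥ 178.8   (calcium)
  x1, x2, x3, x4 ≥ 0.
The cheapest feasible vertex uses only meat-and-bone meal, molasses; cassava meal, DDGS are not used. Binding constraints: metabolisable energy and calcium.
Solving gives x1 = 1.73, x2 = 0.5905.
Objective = 1·1.73 + 0.27·0.5905 = 1.8894.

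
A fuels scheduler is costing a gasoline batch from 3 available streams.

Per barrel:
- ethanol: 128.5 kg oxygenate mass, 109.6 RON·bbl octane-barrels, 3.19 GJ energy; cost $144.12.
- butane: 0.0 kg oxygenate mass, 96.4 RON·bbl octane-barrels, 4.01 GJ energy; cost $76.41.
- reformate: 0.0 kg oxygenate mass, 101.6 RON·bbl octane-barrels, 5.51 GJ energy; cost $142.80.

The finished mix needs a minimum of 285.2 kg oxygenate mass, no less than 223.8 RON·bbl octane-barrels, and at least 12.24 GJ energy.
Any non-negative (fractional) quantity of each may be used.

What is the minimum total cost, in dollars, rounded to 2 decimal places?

Set it up as a linear program. Let x1 = barrels of ethanol, x2 = barrels of butane, x3 = barrels of reformate.
min 144.12x1 + 76.41x2 + 142.8x3 subject to:
  128.5x1 ≥ 285.2   (oxygenate mass)
  109.6x1 + 96.4x2 + 101.6x3 ≥ 223.8   (octane-barrels)
  3.19x1 + 4.01x2 + 5.51x3 ≥ 12.24   (energy)
  x1, x2, x3 ≥ 0.
At the optimum only ethanol, butane are positive (reformate = 0). There the oxygenate mass and energy constraints are tight.
So ethanol = 2.21946 barrels, butane = 1.28677 barrels.
Hence cost = 144.12·2.21946 + 76.41·1.28677 = $418.1907.

$418.19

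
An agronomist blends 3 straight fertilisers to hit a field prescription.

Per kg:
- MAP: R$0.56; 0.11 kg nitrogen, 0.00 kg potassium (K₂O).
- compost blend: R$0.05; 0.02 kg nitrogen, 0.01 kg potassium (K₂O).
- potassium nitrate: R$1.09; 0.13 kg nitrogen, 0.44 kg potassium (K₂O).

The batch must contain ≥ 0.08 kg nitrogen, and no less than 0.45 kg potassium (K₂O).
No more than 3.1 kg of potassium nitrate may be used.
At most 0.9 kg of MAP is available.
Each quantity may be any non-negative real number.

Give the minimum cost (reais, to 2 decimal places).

R$1.11

Let x1 = kg of MAP, x2 = kg of compost blend, x3 = kg of potassium nitrate.
Minimise 0.56x1 + 0.05x2 + 1.09x3 s.t.:
  0.11x1 + 0.02x2 + 0.13x3 ≥ 0.08   (nitrogen)
  0.01x2 + 0.44x3 ≥ 0.45   (potassium (K₂O))
  x3 ≤ 3.1
  x1 ≤ 0.9
  x1, x2, x3 ≥ 0.
At the optimum only potassium nitrate is positive (MAP, compost blend = 0). There the potassium (K₂O) constraint is tight.
So potassium nitrate = 1.0227 kg.
Cost = 1.09·1.0227 = 1.1147.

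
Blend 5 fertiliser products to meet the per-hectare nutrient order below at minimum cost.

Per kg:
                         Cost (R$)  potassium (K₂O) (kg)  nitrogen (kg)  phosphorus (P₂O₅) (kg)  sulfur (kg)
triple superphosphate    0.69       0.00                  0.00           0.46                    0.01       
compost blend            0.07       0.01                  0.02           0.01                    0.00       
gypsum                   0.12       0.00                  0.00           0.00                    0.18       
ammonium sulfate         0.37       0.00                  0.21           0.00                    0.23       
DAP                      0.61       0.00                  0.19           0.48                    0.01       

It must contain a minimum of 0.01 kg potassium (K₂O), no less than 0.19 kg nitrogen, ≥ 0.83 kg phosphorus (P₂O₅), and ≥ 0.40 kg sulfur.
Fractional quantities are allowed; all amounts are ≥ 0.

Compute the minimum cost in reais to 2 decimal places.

Let x1 = kg of triple superphosphate, x2 = kg of compost blend, x3 = kg of gypsum, x4 = kg of ammonium sulfate, x5 = kg of DAP.
Minimise 0.69x1 + 0.07x2 + 0.12x3 + 0.37x4 + 0.61x5 subject to:
  0.01x2 ≥ 0.01   (potassium (K₂O))
  0.02x2 + 0.21x4 + 0.19x5 ≥ 0.19   (nitrogen)
  0.46x1 + 0.01x2 + 0.48x5 ≥ 0.83   (phosphorus (P₂O₅))
  0.01x1 + 0.18x3 + 0.23x4 + 0.01x5 ≥ 0.4   (sulfur)
  x1, x2, x3, x4, x5 ≥ 0.
The cheapest feasible vertex uses only compost blend, gypsum, DAP; triple superphosphate, ammonium sulfate are not used. There the potassium (K₂O), phosphorus (P₂O₅), sulfur constraints are tight.
So compost blend = 1 kg, gypsum = 2.127 kg, DAP = 1.708 kg.
Cost = 0.07·1 + 0.12·2.127 + 0.61·1.708 = 1.3671.

R$1.37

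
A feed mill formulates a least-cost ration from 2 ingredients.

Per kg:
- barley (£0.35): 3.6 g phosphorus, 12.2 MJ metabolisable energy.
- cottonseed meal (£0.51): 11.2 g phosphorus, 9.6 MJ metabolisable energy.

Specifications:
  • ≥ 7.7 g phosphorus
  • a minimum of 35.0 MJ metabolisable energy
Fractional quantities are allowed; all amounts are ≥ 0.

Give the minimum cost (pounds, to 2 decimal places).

Set it up as a linear program. Let x1 = kg of barley, x2 = kg of cottonseed meal.
Minimize 0.35x1 + 0.51x2 with:
  3.6x1 + 11.2x2 ≥ 7.7   (phosphorus)
  12.2x1 + 9.6x2 ≥ 35   (metabolisable energy)
  x1, x2 ≥ 0.
The cheapest feasible vertex uses only barley; cottonseed meal is not used. Binding constraint: metabolisable energy.
That vertex is x1 = 2.869.
Cost = 0.35·2.869 = 1.0042.

£1.00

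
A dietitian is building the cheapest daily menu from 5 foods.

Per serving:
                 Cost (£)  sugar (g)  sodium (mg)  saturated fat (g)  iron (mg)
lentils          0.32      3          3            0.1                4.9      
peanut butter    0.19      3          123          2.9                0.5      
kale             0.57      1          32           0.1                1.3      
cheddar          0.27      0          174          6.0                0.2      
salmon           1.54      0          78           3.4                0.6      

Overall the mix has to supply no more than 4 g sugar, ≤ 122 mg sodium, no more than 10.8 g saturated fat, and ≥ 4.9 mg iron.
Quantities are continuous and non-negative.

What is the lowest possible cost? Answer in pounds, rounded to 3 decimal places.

£0.320

Let x1 = servings of lentils, x2 = servings of peanut butter, x3 = servings of kale, x4 = servings of cheddar, x5 = servings of salmon.
Minimize 0.32x1 + 0.19x2 + 0.57x3 + 0.27x4 + 1.54x5 s.t.:
  3x1 + 3x2 + 1x3 ≤ 4   (sugar)
  3x1 + 123x2 + 32x3 + 174x4 + 78x5 ≤ 122   (sodium)
  0.1x1 + 2.9x2 + 0.1x3 + 6x4 + 3.4x5 ≤ 10.8   (saturated fat)
  4.9x1 + 0.5x2 + 1.3x3 + 0.2x4 + 0.6x5 ≥ 4.9   (iron)
  x1, x2, x3, x4, x5 ≥ 0.
The minimum-cost mix takes nothing from peanut butter, kale, cheddar, salmon — only lentils. The iron requirement is met with equality.
Optimal quantities: lentils = 1 serving.
Hence cost = 0.32·1 = £0.32000.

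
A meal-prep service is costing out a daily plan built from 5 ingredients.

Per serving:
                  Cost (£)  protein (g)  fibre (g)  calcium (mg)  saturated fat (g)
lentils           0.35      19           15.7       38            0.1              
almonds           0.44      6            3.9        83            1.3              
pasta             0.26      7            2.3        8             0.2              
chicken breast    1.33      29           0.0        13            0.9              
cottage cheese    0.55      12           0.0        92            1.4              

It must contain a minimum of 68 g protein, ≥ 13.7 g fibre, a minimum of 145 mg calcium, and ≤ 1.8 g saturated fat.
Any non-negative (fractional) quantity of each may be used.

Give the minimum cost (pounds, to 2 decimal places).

£1.29

Set it up as a linear program. Let x1 = servings of lentils, x2 = servings of almonds, x3 = servings of pasta, x4 = servings of chicken breast, x5 = servings of cottage cheese.
min 0.35x1 + 0.44x2 + 0.26x3 + 1.33x4 + 0.55x5 with:
  19x1 + 6x2 + 7x3 + 29x4 + 12x5 ≥ 68   (protein)
  15.7x1 + 3.9x2 + 2.3x3 ≥ 13.7   (fibre)
  38x1 + 83x2 + 8x3 + 13x4 + 92x5 ≥ 145   (calcium)
  0.1x1 + 1.3x2 + 0.2x3 + 0.9x4 + 1.4x5 ≤ 1.8   (saturated fat)
  x1, x2, x3, x4, x5 ≥ 0.
At the optimum only lentils, almonds are positive (pasta, chicken breast, cottage cheese = 0). There the protein and calcium constraints are tight.
Optimal quantities: lentils = 3.539 servings, almonds = 0.1268 servings.
Cost = 0.35·3.539 + 0.44·0.1268 = 1.2944.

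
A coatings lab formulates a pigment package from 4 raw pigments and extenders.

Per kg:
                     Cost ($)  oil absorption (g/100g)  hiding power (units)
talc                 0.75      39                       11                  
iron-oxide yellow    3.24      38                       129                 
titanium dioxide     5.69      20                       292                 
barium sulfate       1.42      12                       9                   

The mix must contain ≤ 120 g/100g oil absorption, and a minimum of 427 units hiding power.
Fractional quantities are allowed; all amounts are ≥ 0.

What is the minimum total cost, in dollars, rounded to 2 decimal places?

Let x1 = kg of talc, x2 = kg of iron-oxide yellow, x3 = kg of titanium dioxide, x4 = kg of barium sulfate.
Minimize 0.75x1 + 3.24x2 + 5.69x3 + 1.42x4 s.t.:
  39x1 + 38x2 + 20x3 + 12x4 ≤ 120   (oil absorption)
  11x1 + 129x2 + 292x3 + 9x4 ≥ 427   (hiding power)
  x1, x2, x3, x4 ≥ 0.
The cheapest feasible vertex uses only titanium dioxide; talc, iron-oxide yellow, barium sulfate are not used. There the hiding power constraint is tight.
That vertex is x3 = 1.462.
Hence cost = 5.69·1.462 = $8.3188.

$8.32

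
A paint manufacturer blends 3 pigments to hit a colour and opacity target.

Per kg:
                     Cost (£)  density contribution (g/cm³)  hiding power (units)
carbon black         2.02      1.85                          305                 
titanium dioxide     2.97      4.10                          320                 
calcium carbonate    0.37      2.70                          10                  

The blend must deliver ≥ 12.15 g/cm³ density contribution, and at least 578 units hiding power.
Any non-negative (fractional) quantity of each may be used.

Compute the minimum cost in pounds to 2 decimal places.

Set it up as a linear program. Let x1 = kg of carbon black, x2 = kg of titanium dioxide, x3 = kg of calcium carbonate.
Minimise 2.02x1 + 2.97x2 + 0.37x3 with:
  1.85x1 + 4.1x2 + 2.7x3 ≥ 12.15   (density contribution)
  305x1 + 320x2 + 10x3 ≥ 578   (hiding power)
  x1, x2, x3 ≥ 0.
The minimum-cost mix takes nothing from titanium dioxide — only carbon black, calcium carbonate. The density contribution and hiding power requirements are met with equality.
Optimal quantities: carbon black = 1.788 kg, calcium carbonate = 3.275 kg.
Total cost: 2.02·1.788 + 0.37·3.275 = 4.8235.

£4.82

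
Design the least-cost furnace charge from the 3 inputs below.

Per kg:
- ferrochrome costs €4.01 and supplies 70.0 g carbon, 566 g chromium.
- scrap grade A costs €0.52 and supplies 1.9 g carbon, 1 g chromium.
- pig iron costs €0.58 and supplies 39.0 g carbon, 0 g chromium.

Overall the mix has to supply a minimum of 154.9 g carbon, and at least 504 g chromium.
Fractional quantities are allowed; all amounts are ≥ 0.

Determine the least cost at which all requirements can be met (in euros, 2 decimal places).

€4.95

Let x1 = kg of ferrochrome, x2 = kg of scrap grade A, x3 = kg of pig iron.
Minimise 4.01x1 + 0.52x2 + 0.58x3 subject to:
  70x1 + 1.9x2 + 39x3 ≥ 154.9   (carbon)
  566x1 + 1x2 ≥ 504   (chromium)
  x1, x2, x3 ≥ 0.
At the optimum only ferrochrome, pig iron are positive (scrap grade A = 0). The carbon and chromium requirements are met with equality.
So ferrochrome = 0.8905 kg, pig iron = 2.374 kg.
Total cost: 4.01·0.8905 + 0.58·2.374 = 4.9478.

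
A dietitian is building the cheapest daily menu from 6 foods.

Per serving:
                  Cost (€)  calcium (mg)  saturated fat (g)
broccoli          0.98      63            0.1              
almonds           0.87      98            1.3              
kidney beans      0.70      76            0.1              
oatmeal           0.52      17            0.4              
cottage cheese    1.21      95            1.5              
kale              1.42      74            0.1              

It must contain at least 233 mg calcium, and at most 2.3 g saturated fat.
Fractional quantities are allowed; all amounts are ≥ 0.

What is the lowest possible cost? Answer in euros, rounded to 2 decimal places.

Set it up as a linear program. Let x1 = servings of broccoli, x2 = servings of almonds, x3 = servings of kidney beans, x4 = servings of oatmeal, x5 = servings of cottage cheese, x6 = servings of kale.
Minimize 0.98x1 + 0.87x2 + 0.7x3 + 0.52x4 + 1.21x5 + 1.42x6 subject to:
  63x1 + 98x2 + 76x3 + 17x4 + 95x5 + 74x6 ≥ 233   (calcium)
  0.1x1 + 1.3x2 + 0.1x3 + 0.4x4 + 1.5x5 + 0.1x6 ≤ 2.3   (saturated fat)
  x1, x2, x3, x4, x5, x6 ≥ 0.
At the optimum only almonds, kidney beans are positive (broccoli, oatmeal, cottage cheese, kale = 0). There the calcium and saturated fat constraints are tight.
Optimal quantities: almonds = 1.702 servings, kidney beans = 0.8708 servings.
Objective = 0.87·1.702 + 0.7·0.8708 = 2.0903.

€2.09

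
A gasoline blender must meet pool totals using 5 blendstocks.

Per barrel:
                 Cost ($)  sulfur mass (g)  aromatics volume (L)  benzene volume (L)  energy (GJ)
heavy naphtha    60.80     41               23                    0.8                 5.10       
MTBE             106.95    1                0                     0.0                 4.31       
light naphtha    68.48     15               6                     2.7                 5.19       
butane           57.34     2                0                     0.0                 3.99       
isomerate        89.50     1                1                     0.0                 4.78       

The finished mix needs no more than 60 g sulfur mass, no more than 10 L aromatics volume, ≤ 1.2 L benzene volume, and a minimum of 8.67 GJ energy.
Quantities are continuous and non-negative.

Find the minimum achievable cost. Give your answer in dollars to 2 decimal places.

Let x1 = barrels of heavy naphtha, x2 = barrels of MTBE, x3 = barrels of light naphtha, x4 = barrels of butane, x5 = barrels of isomerate.
Minimise 60.8x1 + 106.95x2 + 68.48x3 + 57.34x4 + 89.5x5 s.t.:
  41x1 + 1x2 + 15x3 + 2x4 + 1x5 ≤ 60   (sulfur mass)
  23x1 + 6x3 + 1x5 ≤ 10   (aromatics volume)
  0.8x1 + 2.7x3 ≤ 1.2   (benzene volume)
  5.1x1 + 4.31x2 + 5.19x3 + 3.99x4 + 4.78x5 ≥ 8.67   (energy)
  x1, x2, x3, x4, x5 ≥ 0.
The optimal basis is {heavy naphtha, light naphtha, butane}; MTBE, isomerate drop out. Binding constraints: aromatics volume, benzene volume, energy.
That vertex is x1 = 0.34555, x3 = 0.34206, x4 = 1.2863.
Total cost: 60.8·0.34555 + 68.48·0.34206 + 57.34·1.2863 = 118.1902.

$118.19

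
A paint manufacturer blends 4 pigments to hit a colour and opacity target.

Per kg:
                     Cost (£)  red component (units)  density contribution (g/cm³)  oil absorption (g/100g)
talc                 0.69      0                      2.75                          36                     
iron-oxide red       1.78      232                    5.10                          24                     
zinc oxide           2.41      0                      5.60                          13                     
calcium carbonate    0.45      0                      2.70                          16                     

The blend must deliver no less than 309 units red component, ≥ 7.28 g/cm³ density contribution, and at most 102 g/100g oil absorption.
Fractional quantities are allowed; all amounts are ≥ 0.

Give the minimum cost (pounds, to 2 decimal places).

£2.45

Treat it as an LP. Let x1 = kg of talc, x2 = kg of iron-oxide red, x3 = kg of zinc oxide, x4 = kg of calcium carbonate.
min 0.69x1 + 1.78x2 + 2.41x3 + 0.45x4 subject to:
  232x2 ≥ 309   (red component)
  2.75x1 + 5.1x2 + 5.6x3 + 2.7x4 ≥ 7.28   (density contribution)
  36x1 + 24x2 + 13x3 + 16x4 ≤ 102   (oil absorption)
  x1, x2, x3, x4 ≥ 0.
At the optimum only iron-oxide red, calcium carbonate are positive (talc, zinc oxide = 0). The red component and density contribution requirements are met with equality.
Optimal quantities: iron-oxide red = 1.332 kg, calcium carbonate = 0.1805 kg.
Total cost: 1.78·1.332 + 0.45·0.1805 = 2.4522.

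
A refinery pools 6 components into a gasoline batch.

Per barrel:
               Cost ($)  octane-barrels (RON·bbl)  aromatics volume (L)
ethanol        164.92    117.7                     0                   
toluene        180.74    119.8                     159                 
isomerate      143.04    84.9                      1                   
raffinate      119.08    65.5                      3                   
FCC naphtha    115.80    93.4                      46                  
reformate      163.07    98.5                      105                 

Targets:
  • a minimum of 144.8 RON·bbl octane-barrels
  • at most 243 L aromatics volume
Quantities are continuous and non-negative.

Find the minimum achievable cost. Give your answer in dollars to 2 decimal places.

$179.53

Let x1 = barrels of ethanol, x2 = barrels of toluene, x3 = barrels of isomerate, x4 = barrels of raffinate, x5 = barrels of FCC naphtha, x6 = barrels of reformate.
min 164.92x1 + 180.74x2 + 143.04x3 + 119.08x4 + 115.8x5 + 163.07x6 subject to:
  117.7x1 + 119.8x2 + 84.9x3 + 65.5x4 + 93.4x5 + 98.5x6 ≥ 144.8   (octane-barrels)
  159x2 + 1x3 + 3x4 + 46x5 + 105x6 ≤ 243   (aromatics volume)
  x1, x2, x3, x4, x5, x6 ≥ 0.
The optimal basis is {FCC naphtha}; ethanol, toluene, isomerate, raffinate, reformate drop out. The octane-barrels requirement is met with equality.
Solving gives x5 = 1.55032.
Hence cost = 115.8·1.55032 = $179.5271.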